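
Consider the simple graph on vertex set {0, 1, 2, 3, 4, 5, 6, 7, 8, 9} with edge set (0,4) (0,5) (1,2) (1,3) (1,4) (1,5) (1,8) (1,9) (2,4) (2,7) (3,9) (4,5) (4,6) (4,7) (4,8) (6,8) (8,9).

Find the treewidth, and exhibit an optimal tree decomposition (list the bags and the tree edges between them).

Treewidth 2.
One such decomposition:
Bags: B1 = {1, 4, 8}  B2 = {1, 8, 9}  B3 = {4, 6, 8}  B4 = {1, 4, 5}  B5 = {1, 2, 4}  B6 = {1, 3, 9}  B7 = {0, 4, 5}  B8 = {2, 4, 7}
Tree: B1–B2, B1–B3, B1–B4, B4–B5, B2–B6, B4–B7, B5–B8

Every bag has size at most 3, so the width is 3 − 1 = 2 and tw(G) ≤ 2. On the other hand G contains the 3-clique {1, 8, 9}. A clique must lie in a single bag of any decomposition, so no decomposition can have width below 2. Therefore the treewidth is 2.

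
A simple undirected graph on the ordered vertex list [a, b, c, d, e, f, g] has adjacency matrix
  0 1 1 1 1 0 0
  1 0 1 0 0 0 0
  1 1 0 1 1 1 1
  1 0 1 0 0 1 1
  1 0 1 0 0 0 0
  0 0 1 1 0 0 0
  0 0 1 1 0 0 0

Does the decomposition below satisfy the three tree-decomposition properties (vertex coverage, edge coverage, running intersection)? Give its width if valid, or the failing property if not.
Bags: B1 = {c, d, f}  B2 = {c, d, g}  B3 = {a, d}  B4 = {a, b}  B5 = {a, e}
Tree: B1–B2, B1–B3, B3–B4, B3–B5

A tree decomposition must satisfy three properties: every vertex lies in some bag; for every edge, both endpoints lie together in some bag; and for every vertex, the bags containing it form a connected subtree. Here edge (c,a) lies in no bag, so the decomposition is invalid.

No — edge (c,a) lies in no bag.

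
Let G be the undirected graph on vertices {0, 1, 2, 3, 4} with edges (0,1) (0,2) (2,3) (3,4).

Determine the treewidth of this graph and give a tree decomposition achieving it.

Treewidth 1.
One optimal decomposition is:
Bags: B1 = {3, 4}  B2 = {2, 3}  B3 = {0, 2}  B4 = {0, 1}
Tree: B1–B2, B2–B3, B3–B4

Every bag has size at most 2, so the width is 2 − 1 = 1 and tw(G) ≤ 1. Since G has at least one edge (e.g. 4–3), it is not an edgeless graph, so tw(G) ≥ 1. The upper and lower bounds meet at 1, so that is the treewidth.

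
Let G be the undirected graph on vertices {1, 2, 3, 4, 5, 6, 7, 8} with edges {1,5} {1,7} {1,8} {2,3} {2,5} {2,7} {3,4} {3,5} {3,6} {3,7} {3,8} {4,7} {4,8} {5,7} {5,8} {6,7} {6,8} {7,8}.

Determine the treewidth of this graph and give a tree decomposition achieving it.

Every bag has size at most 4, so the width is 4 − 1 = 3 and tw(G) ≤ 3. For the lower bound, the 4 vertices {1, 5, 7, 8} are pairwise adjacent, and any tree decomposition puts a clique entirely inside one bag — forcing width ≥ 3. Hence tw(G) = 3 exactly.

Treewidth 3.
One such decomposition:
Bags: B1 = {1, 5, 7, 8}  B2 = {3, 5, 7, 8}  B3 = {3, 4, 7, 8}  B4 = {3, 6, 7, 8}  B5 = {2, 3, 5, 7}
Tree: B1–B2, B2–B3, B3–B4, B2–B5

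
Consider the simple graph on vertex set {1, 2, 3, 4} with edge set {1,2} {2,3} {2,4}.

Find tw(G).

1

A width-1 tree decomposition is:
Bags: B1 = {1, 2}  B2 = {2, 3}  B3 = {2, 4}
Tree: B1–B2, B1–B3
Each bag holds 2 vertices, so the decomposition has width 1, which upper-bounds the treewidth. G has an edge, so its treewidth is at least 1. Combining the bounds, tw(G) = 1.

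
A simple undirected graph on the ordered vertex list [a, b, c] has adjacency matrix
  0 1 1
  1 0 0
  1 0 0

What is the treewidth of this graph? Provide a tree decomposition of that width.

Every bag has size at most 2, so the width is 2 − 1 = 1 and tw(G) ≤ 1. G has an edge, so its treewidth is at least 1. The upper and lower bounds meet at 1, so that is the treewidth.

Treewidth 1.
One such decomposition:
Bags: B1 = {a, b}  B2 = {a, c}
Tree: B1–B2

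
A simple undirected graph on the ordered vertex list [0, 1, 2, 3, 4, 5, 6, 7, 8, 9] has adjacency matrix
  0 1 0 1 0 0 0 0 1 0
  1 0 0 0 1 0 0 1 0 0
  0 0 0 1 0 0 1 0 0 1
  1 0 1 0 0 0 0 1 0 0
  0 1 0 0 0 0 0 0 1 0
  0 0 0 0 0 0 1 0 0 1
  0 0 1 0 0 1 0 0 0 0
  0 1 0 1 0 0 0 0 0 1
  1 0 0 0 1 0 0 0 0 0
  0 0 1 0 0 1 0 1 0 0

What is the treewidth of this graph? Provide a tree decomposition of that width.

Every bag has size at most 3, so the width is 3 − 1 = 2 and tw(G) ≤ 2. The edges 8–4–1–0–8 form a cycle, so G is not a tree and its treewidth is at least 2. The upper and lower bounds meet at 2, so that is the treewidth.

Treewidth 2.
One such decomposition:
Bags: B1 = {0, 4, 8}  B2 = {0, 1, 4}  B3 = {0, 1, 3}  B4 = {1, 3, 7}  B5 = {2, 3, 7}  B6 = {2, 7, 9}  B7 = {2, 6, 9}  B8 = {5, 6, 9}
Tree: B1–B2, B2–B3, B3–B4, B4–B5, B5–B6, B6–B7, B7–B8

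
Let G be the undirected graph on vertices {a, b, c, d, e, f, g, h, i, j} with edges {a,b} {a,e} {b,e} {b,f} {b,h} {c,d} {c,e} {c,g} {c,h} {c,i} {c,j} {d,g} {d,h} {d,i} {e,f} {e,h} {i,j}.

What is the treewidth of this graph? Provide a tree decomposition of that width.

Treewidth 2.
One optimal decomposition is:
Bags: B1 = {c, e, h}  B2 = {b, e, h}  B3 = {c, d, h}  B4 = {c, d, i}  B5 = {a, b, e}  B6 = {b, e, f}  B7 = {c, i, j}  B8 = {c, d, g}
Tree: B1–B2, B1–B3, B3–B4, B2–B5, B5–B6, B4–B7, B4–B8

The largest bag has 3 vertices, giving width 2; this decomposition certifies tw(G) ≤ 2. On the other hand G contains the 3-clique {a, b, e}. A clique must lie in a single bag of any decomposition, so no decomposition can have width below 2. Therefore the treewidth is 2.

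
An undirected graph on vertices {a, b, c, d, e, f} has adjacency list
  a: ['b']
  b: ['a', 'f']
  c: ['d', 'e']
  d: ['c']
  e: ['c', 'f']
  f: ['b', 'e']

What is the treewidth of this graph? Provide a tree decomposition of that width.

Treewidth 1.
Bags: B1 = {a, b}  B2 = {b, f}  B3 = {e, f}  B4 = {c, e}  B5 = {c, d}
Tree: B1–B2, B2–B3, B3–B4, B4–B5

Each bag holds 2 vertices, so the decomposition has width 1, which upper-bounds the treewidth. Since G has at least one edge (e.g. a–b), it is not an edgeless graph, so tw(G) ≥ 1. Combining the bounds, tw(G) = 1.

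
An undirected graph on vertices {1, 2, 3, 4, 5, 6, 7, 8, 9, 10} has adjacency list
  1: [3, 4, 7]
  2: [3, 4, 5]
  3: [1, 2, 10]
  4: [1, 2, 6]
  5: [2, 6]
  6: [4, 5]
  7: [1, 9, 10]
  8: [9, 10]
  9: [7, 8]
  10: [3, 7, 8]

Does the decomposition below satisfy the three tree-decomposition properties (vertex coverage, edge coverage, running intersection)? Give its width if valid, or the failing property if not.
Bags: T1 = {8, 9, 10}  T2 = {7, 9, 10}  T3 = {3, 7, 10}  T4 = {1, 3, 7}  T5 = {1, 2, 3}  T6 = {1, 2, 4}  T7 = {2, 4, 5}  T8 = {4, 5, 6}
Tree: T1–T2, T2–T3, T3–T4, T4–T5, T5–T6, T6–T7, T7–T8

Yes; width 2.

Checking the three conditions: (i) the bags cover all of {1, 2, 3, 4, 5, 6, 7, 8, 9, 10}; (ii) for each edge, some bag contains both endpoints; (iii) the bags containing any fixed vertex form a subtree. All hold, so the decomposition is valid with width 3 − 1 = 2.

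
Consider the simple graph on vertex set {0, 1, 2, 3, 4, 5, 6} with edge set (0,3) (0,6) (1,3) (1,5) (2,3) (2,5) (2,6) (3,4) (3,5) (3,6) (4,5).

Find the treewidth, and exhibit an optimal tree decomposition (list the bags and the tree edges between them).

Treewidth 2.
Bags: B1 = {2, 3, 6}  B2 = {2, 3, 5}  B3 = {0, 3, 6}  B4 = {1, 3, 5}  B5 = {3, 4, 5}
Tree: B1–B2, B1–B3, B2–B4, B2–B5

Each bag holds 3 vertices, so the decomposition has width 2, which upper-bounds the treewidth. Conversely, {0, 3, 6} is a clique of size 3, and the vertices of any clique must share a bag in every tree decomposition; so some bag has ≥ 3 vertices and tw(G) ≥ 2. Combining the bounds, tw(G) = 2.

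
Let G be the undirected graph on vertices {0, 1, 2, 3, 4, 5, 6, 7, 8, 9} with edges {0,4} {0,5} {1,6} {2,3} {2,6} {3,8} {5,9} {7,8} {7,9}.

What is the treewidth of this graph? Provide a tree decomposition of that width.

Treewidth 1.
One optimal decomposition is:
Bags: B1 = {1, 6}  B2 = {2, 6}  B3 = {2, 3}  B4 = {3, 8}  B5 = {7, 8}  B6 = {7, 9}  B7 = {5, 9}  B8 = {0, 5}  B9 = {0, 4}
Tree: B1–B2, B2–B3, B3–B4, B4–B5, B5–B6, B6–B7, B7–B8, B8–B9

Each bag holds 2 vertices, so the decomposition has width 1, which upper-bounds the treewidth. G has an edge, so its treewidth is at least 1. Therefore the treewidth is 1.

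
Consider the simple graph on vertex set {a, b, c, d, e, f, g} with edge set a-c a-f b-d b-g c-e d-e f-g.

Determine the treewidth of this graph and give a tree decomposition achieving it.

Each bag holds 3 vertices, so the decomposition has width 2, which upper-bounds the treewidth. For the lower bound, G contains the cycle d–b–g–f–a–c–e–d, so G is not a forest; only forests have treewidth ≤ 1, hence tw(G) ≥ 2. Therefore the treewidth is 2.

Treewidth 2.
One optimal decomposition is:
Bags: B1 = {b, d, g}  B2 = {d, f, g}  B3 = {a, d, f}  B4 = {a, c, d}  B5 = {c, d, e}
Tree: B1–B2, B2–B3, B3–B4, B4–B5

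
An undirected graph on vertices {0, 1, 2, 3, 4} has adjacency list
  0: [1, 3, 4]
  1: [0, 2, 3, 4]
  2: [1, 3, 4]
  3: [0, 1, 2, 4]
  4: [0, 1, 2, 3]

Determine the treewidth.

A width-3 tree decomposition is:
Bags: B1 = {0, 1, 3, 4}  B2 = {1, 2, 3, 4}
Tree: B1–B2
Every bag has size at most 4, so the width is 4 − 1 = 3 and tw(G) ≤ 3. On the other hand G contains the 4-clique {0, 1, 3, 4}. A clique must lie in a single bag of any decomposition, so no decomposition can have width below 3. Therefore the treewidth is 3.

3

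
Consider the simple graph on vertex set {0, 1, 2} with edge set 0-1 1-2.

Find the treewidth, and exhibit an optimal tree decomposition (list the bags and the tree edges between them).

The largest bag has 2 vertices, giving width 1; this decomposition certifies tw(G) ≤ 1. G has an edge, so its treewidth is at least 1. Combining the bounds, tw(G) = 1.

Treewidth 1.
One such decomposition:
Bags: B1 = {1, 2}  B2 = {0, 1}
Tree: B1–B2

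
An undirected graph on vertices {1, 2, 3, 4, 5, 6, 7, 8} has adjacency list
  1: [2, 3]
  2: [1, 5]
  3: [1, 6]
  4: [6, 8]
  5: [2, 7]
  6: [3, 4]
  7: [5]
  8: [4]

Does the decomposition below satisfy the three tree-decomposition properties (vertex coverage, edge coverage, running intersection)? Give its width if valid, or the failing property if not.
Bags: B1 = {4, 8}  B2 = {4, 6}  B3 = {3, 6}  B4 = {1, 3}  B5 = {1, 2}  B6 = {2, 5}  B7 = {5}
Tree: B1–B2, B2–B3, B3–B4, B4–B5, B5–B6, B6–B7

No — vertex 7 appears in no bag.

A tree decomposition must satisfy three properties: every vertex lies in some bag; for every edge, both endpoints lie together in some bag; and for every vertex, the bags containing it form a connected subtree. Here vertex 7 appears in no bag, so the decomposition is invalid.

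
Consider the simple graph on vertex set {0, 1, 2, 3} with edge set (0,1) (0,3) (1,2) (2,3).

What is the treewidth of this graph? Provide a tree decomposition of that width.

Treewidth 2.
One such decomposition:
Bags: B1 = {0, 1, 3}  B2 = {1, 2, 3}
Tree: B1–B2

Each bag holds 3 vertices, so the decomposition has width 2, which upper-bounds the treewidth. The edges 3–0–1–2–3 form a cycle, so G is not a tree and its treewidth is at least 2. Combining the bounds, tw(G) = 2.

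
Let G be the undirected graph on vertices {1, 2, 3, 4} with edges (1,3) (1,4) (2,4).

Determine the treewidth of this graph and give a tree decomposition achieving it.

Treewidth 1.
One optimal decomposition is:
Bags: B1 = {1, 3}  B2 = {1, 4}  B3 = {2, 4}
Tree: B1–B2, B2–B3

Every bag has size at most 2, so the width is 2 − 1 = 1 and tw(G) ≤ 1. Since G has at least one edge (e.g. 1–3), it is not an edgeless graph, so tw(G) ≥ 1. Hence tw(G) = 1 exactly.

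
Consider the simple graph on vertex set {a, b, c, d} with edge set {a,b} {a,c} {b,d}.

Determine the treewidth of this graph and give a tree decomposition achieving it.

Each bag holds 2 vertices, so the decomposition has width 1, which upper-bounds the treewidth. G has an edge, so its treewidth is at least 1. The upper and lower bounds meet at 1, so that is the treewidth.

Treewidth 1.
One optimal decomposition is:
Bags: B1 = {a, c}  B2 = {a, b}  B3 = {b, d}
Tree: B1–B2, B2–B3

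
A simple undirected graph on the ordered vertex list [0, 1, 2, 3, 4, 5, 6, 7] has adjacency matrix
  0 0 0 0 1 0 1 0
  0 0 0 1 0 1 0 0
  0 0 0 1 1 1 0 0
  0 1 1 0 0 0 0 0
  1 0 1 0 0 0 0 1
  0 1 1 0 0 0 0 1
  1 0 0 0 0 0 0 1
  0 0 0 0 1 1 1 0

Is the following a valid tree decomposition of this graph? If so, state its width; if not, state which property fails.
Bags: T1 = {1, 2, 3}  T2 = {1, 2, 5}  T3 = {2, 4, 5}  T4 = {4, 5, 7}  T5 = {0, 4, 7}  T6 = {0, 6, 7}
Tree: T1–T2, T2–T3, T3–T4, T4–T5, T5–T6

Every vertex of G appears in some bag (union = {0, 1, 2, 3, 4, 5, 6, 7}); every edge is covered by a bag; and for each vertex v the set of bags containing v is connected in the bag tree. The decomposition is therefore valid. The largest bag has 3 vertices, so the width is 2.

Yes; width 2.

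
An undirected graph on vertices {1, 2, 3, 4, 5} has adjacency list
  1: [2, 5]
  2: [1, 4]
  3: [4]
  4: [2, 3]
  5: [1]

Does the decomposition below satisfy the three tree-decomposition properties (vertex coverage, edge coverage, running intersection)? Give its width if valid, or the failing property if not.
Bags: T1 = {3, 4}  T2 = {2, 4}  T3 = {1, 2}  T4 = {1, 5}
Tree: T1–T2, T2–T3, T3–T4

Checking the three conditions: (i) the bags cover all of {1, 2, 3, 4, 5}; (ii) for each edge, some bag contains both endpoints; (iii) the bags containing any fixed vertex form a subtree. All hold, so the decomposition is valid with width 2 − 1 = 1.

Yes; width 1.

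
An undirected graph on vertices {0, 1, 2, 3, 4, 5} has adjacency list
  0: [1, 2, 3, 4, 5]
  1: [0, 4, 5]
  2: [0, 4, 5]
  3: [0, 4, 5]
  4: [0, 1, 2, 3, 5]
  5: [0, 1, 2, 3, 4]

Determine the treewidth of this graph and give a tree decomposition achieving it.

Every bag has size at most 4, so the width is 4 − 1 = 3 and tw(G) ≤ 3. For the lower bound, the 4 vertices {0, 1, 4, 5} are pairwise adjacent, and any tree decomposition puts a clique entirely inside one bag — forcing width ≥ 3. Combining the bounds, tw(G) = 3.

Treewidth 3.
Bags: B1 = {0, 2, 4, 5}  B2 = {0, 1, 4, 5}  B3 = {0, 3, 4, 5}
Tree: B1–B2, B2–B3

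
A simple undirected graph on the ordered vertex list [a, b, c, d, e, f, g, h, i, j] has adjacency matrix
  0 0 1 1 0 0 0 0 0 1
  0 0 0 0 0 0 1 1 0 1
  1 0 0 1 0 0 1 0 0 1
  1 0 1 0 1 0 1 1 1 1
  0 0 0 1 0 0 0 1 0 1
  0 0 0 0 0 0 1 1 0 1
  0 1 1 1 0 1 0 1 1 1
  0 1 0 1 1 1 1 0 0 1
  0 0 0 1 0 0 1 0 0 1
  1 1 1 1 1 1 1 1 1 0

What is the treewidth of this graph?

3

A width-3 tree decomposition is:
Bags: B1 = {c, d, g, j}  B2 = {d, g, h, j}  B3 = {d, e, h, j}  B4 = {b, g, h, j}  B5 = {d, g, i, j}  B6 = {f, g, h, j}  B7 = {a, c, d, j}
Tree: B1–B2, B2–B3, B2–B4, B1–B5, B2–B6, B1–B7
Every bag has size at most 4, so the width is 4 − 1 = 3 and tw(G) ≤ 3. Conversely, {d, g, h, j} is a clique of size 4, and the vertices of any clique must share a bag in every tree decomposition; so some bag has ≥ 4 vertices and tw(G) ≥ 3. The upper and lower bounds meet at 3, so that is the treewidth.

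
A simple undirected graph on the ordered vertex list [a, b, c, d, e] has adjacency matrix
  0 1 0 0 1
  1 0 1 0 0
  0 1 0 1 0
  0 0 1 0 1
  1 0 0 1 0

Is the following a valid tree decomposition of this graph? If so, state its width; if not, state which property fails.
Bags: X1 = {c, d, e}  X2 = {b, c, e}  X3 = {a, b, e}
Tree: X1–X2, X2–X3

Checking the three conditions: (i) the bags cover all of {a, b, c, d, e}; (ii) for each edge, some bag contains both endpoints; (iii) the bags containing any fixed vertex form a subtree. All hold, so the decomposition is valid with width 3 − 1 = 2.

Yes; width 2.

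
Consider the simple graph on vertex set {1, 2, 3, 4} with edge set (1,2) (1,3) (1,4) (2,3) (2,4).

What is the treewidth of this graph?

2

A width-2 tree decomposition is:
Bags: B1 = {1, 2, 4}  B2 = {1, 2, 3}
Tree: B1–B2
Each bag holds 3 vertices, so the decomposition has width 2, which upper-bounds the treewidth. Conversely, {1, 2, 3} is a clique of size 3, and the vertices of any clique must share a bag in every tree decomposition; so some bag has ≥ 3 vertices and tw(G) ≥ 2. Therefore the treewidth is 2.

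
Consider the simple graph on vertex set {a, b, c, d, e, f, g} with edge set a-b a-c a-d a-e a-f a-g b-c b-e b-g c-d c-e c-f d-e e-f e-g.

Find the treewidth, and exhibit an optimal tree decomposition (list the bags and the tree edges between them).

The largest bag has 4 vertices, giving width 3; this decomposition certifies tw(G) ≤ 3. On the other hand G contains the 4-clique {a, b, e, g}. A clique must lie in a single bag of any decomposition, so no decomposition can have width below 3. Hence tw(G) = 3 exactly.

Treewidth 3.
One such decomposition:
Bags: B1 = {a, b, c, e}  B2 = {a, c, d, e}  B3 = {a, b, e, g}  B4 = {a, c, e, f}
Tree: B1–B2, B1–B3, B1–B4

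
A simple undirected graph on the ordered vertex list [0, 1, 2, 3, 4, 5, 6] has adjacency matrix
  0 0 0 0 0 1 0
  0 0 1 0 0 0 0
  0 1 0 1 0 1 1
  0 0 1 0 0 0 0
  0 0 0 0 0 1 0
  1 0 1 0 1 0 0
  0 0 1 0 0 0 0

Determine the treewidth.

A width-1 tree decomposition is:
Bags: B1 = {0, 5}  B2 = {2, 5}  B3 = {4, 5}  B4 = {1, 2}  B5 = {2, 6}  B6 = {2, 3}
Tree: B1–B2, B2–B3, B2–B4, B2–B5, B4–B6
The largest bag has 2 vertices, giving width 1; this decomposition certifies tw(G) ≤ 1. G has an edge, so its treewidth is at least 1. Hence tw(G) = 1 exactly.

1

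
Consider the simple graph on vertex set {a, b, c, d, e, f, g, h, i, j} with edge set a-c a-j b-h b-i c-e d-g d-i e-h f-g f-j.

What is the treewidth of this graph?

A width-2 tree decomposition is:
Bags: B1 = {a, f, j}  B2 = {a, f, g}  B3 = {a, d, g}  B4 = {a, d, i}  B5 = {a, b, i}  B6 = {a, b, h}  B7 = {a, e, h}  B8 = {a, c, e}
Tree: B1–B2, B2–B3, B3–B4, B4–B5, B5–B6, B6–B7, B7–B8
The largest bag has 3 vertices, giving width 2; this decomposition certifies tw(G) ≤ 2. Since a–j–f–g–d–i–b–h–e–c–a is a cycle in G, G is not acyclic. Forests are exactly the graphs of treewidth ≤ 1, so tw(G) ≥ 2. Therefore the treewidth is 2.

2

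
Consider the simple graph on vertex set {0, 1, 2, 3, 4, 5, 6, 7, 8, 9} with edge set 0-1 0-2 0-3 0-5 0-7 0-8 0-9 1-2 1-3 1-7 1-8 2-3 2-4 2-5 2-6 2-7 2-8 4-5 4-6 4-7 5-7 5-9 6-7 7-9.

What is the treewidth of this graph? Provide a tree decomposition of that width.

Treewidth 3.
One optimal decomposition is:
Bags: B1 = {0, 2, 5, 7}  B2 = {2, 4, 5, 7}  B3 = {0, 5, 7, 9}  B4 = {0, 1, 2, 7}  B5 = {0, 1, 2, 3}  B6 = {0, 1, 2, 8}  B7 = {2, 4, 6, 7}
Tree: B1–B2, B1–B3, B1–B4, B4–B5, B4–B6, B2–B7

Every bag has size at most 4, so the width is 4 − 1 = 3 and tw(G) ≤ 3. Conversely, {0, 5, 7, 9} is a clique of size 4, and the vertices of any clique must share a bag in every tree decomposition; so some bag has ≥ 4 vertices and tw(G) ≥ 3. Combining the bounds, tw(G) = 3.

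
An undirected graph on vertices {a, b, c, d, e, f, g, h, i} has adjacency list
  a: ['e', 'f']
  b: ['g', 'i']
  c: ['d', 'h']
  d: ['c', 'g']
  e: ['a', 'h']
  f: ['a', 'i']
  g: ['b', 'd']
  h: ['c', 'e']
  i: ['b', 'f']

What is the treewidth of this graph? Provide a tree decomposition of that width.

Treewidth 2.
One optimal decomposition is:
Bags: B1 = {c, e, h}  B2 = {c, d, e}  B3 = {d, e, g}  B4 = {b, e, g}  B5 = {b, e, i}  B6 = {e, f, i}  B7 = {a, e, f}
Tree: B1–B2, B2–B3, B3–B4, B4–B5, B5–B6, B6–B7

The largest bag has 3 vertices, giving width 2; this decomposition certifies tw(G) ≤ 2. For the lower bound, G contains the cycle e–h–c–d–g–b–i–f–a–e, so G is not a forest; only forests have treewidth ≤ 1, hence tw(G) ≥ 2. The upper and lower bounds meet at 2, so that is the treewidth.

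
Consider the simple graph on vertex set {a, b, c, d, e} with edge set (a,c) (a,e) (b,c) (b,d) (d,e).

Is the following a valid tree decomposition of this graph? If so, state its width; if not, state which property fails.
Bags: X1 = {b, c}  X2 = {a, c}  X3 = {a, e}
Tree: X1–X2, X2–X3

A tree decomposition must satisfy three properties: every vertex lies in some bag; for every edge, both endpoints lie together in some bag; and for every vertex, the bags containing it form a connected subtree. Here vertex d appears in no bag, so the decomposition is invalid.

No — vertex d appears in no bag.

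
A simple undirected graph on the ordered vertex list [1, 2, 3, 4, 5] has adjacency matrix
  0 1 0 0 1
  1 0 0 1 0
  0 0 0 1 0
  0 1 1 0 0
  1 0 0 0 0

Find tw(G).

A width-1 tree decomposition is:
Bags: B1 = {1, 5}  B2 = {1, 2}  B3 = {2, 4}  B4 = {3, 4}
Tree: B1–B2, B2–B3, B3–B4
The largest bag has 2 vertices, giving width 1; this decomposition certifies tw(G) ≤ 1. Since G has at least one edge (e.g. 5–1), it is not an edgeless graph, so tw(G) ≥ 1. Hence tw(G) = 1 exactly.

1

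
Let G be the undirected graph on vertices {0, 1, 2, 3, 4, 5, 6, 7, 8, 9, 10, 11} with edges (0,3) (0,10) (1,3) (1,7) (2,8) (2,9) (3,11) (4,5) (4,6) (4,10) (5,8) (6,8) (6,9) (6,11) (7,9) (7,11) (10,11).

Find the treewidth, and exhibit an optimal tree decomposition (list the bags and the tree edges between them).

Every bag has size at most 4, so the width is 4 − 1 = 3 and tw(G) ≤ 3. For the lower bound: the 4 vertex sets {0,1,3}, {10}, {11}, {4,6,7,9} are disjoint, each induces a connected subgraph, and every pair is joined by at least one edge of G. Contracting each set to a single vertex therefore yields K_{4} as a minor, and since treewidth is minor-monotone, tw(G) ≥ tw(K_{4}) = 3. The upper and lower bounds meet at 3, so that is the treewidth.

Treewidth 3.
Bags: B1 = {0, 1, 3, 10}  B2 = {1, 3, 10, 11}  B3 = {1, 7, 10, 11}  B4 = {4, 7, 10, 11}  B5 = {4, 6, 7, 11}  B6 = {4, 6, 7, 9}  B7 = {4, 5, 6, 9}  B8 = {5, 6, 8, 9}  B9 = {2, 5, 8, 9}
Tree: B1–B2, B2–B3, B3–B4, B4–B5, B5–B6, B6–B7, B7–B8, B8–B9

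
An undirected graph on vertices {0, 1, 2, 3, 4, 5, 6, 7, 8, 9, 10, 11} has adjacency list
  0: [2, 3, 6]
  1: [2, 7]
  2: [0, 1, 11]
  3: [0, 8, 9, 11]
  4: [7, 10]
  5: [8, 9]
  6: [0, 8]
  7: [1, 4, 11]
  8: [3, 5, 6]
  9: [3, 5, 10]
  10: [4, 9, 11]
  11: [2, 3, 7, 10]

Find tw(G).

A width-3 tree decomposition is:
Bags: B1 = {0, 5, 6, 8}  B2 = {0, 3, 5, 8}  B3 = {0, 3, 5, 9}  B4 = {0, 2, 3, 9}  B5 = {2, 3, 9, 11}  B6 = {2, 9, 10, 11}  B7 = {1, 2, 10, 11}  B8 = {1, 7, 10, 11}  B9 = {1, 4, 7, 10}
Tree: B1–B2, B2–B3, B3–B4, B4–B5, B5–B6, B6–B7, B7–B8, B8–B9
Every bag has size at most 4, so the width is 4 − 1 = 3 and tw(G) ≤ 3. For the lower bound: the 4 vertex sets {5,6,8}, {0}, {3}, {2,9,10,11} are disjoint, each induces a connected subgraph, and every pair is joined by at least one edge of G. Contracting each set to a single vertex therefore yields K_{4} as a minor, and since treewidth is minor-monotone, tw(G) ≥ tw(K_{4}) = 3. Hence tw(G) = 3 exactly.

3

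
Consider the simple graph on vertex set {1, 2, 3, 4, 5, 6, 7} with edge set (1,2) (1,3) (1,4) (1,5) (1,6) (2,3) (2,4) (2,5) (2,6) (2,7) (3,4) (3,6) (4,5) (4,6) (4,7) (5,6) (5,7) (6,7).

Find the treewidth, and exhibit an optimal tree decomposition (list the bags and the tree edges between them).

Treewidth 4.
One such decomposition:
Bags: B1 = {1, 2, 4, 5, 6}  B2 = {2, 4, 5, 6, 7}  B3 = {1, 2, 3, 4, 6}
Tree: B1–B2, B1–B3

Every bag has size at most 5, so the width is 5 − 1 = 4 and tw(G) ≤ 4. For the lower bound, the 5 vertices {1, 2, 3, 4, 6} are pairwise adjacent, and any tree decomposition puts a clique entirely inside one bag — forcing width ≥ 4. The upper and lower bounds meet at 4, so that is the treewidth.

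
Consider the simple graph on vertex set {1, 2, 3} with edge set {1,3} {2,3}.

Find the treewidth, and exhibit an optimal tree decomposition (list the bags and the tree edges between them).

Each bag holds 2 vertices, so the decomposition has width 1, which upper-bounds the treewidth. Any graph with an edge has treewidth ≥ 1, and G has the edge 3–2. Therefore the treewidth is 1.

Treewidth 1.
One optimal decomposition is:
Bags: B1 = {2, 3}  B2 = {1, 3}
Tree: B1–B2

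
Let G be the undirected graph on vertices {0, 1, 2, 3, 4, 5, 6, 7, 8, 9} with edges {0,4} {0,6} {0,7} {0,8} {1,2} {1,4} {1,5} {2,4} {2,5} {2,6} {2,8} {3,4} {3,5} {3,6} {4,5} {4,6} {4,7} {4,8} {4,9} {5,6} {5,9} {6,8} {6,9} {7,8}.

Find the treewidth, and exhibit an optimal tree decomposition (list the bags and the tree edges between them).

Treewidth 3.
One such decomposition:
Bags: B1 = {0, 4, 6, 8}  B2 = {2, 4, 6, 8}  B3 = {0, 4, 7, 8}  B4 = {2, 4, 5, 6}  B5 = {4, 5, 6, 9}  B6 = {1, 2, 4, 5}  B7 = {3, 4, 5, 6}
Tree: B1–B2, B1–B3, B2–B4, B4–B5, B4–B6, B5–B7

Every bag has size at most 4, so the width is 4 − 1 = 3 and tw(G) ≤ 3. Conversely, {1, 2, 4, 5} is a clique of size 4, and the vertices of any clique must share a bag in every tree decomposition; so some bag has ≥ 4 vertices and tw(G) ≥ 3. Combining the bounds, tw(G) = 3.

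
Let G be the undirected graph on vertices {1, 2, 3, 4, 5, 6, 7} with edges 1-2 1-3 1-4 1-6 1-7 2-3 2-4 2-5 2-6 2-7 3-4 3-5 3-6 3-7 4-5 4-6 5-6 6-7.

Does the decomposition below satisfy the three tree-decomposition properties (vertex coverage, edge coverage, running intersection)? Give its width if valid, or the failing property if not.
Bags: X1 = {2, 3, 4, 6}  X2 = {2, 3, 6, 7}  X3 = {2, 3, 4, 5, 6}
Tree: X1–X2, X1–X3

A tree decomposition must satisfy three properties: every vertex lies in some bag; for every edge, both endpoints lie together in some bag; and for every vertex, the bags containing it form a connected subtree. Here vertex 1 appears in no bag, so the decomposition is invalid.

No — vertex 1 appears in no bag.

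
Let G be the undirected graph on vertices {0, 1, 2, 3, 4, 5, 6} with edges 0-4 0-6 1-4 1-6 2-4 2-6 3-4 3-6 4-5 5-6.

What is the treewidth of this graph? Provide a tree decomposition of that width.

Treewidth 2.
Bags: B1 = {2, 4, 6}  B2 = {0, 4, 6}  B3 = {1, 4, 6}  B4 = {3, 4, 6}  B5 = {4, 5, 6}
Tree: B1–B2, B2–B3, B3–B4, B4–B5

Every bag has size at most 3, so the width is 3 − 1 = 2 and tw(G) ≤ 2. The edges 4–2–6–0–4 form a cycle, so G is not a tree and its treewidth is at least 2. The upper and lower bounds meet at 2, so that is the treewidth.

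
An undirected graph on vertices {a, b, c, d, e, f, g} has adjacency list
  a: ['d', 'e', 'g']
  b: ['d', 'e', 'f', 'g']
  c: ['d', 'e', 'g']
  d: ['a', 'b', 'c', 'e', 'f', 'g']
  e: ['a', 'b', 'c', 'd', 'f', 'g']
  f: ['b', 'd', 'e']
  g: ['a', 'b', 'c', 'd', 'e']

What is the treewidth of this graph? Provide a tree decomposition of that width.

Treewidth 3.
Bags: B1 = {b, d, e, g}  B2 = {b, d, e, f}  B3 = {a, d, e, g}  B4 = {c, d, e, g}
Tree: B1–B2, B1–B3, B1–B4

Every bag has size at most 4, so the width is 4 − 1 = 3 and tw(G) ≤ 3. Conversely, {c, d, e, g} is a clique of size 4, and the vertices of any clique must share a bag in every tree decomposition; so some bag has ≥ 4 vertices and tw(G) ≥ 3. Therefore the treewidth is 3.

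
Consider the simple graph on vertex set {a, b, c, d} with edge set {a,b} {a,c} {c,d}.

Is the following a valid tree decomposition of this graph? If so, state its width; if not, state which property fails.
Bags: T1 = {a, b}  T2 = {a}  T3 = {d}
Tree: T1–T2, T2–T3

A tree decomposition must satisfy three properties: every vertex lies in some bag; for every edge, both endpoints lie together in some bag; and for every vertex, the bags containing it form a connected subtree. Here vertex c appears in no bag, so the decomposition is invalid.

No — vertex c appears in no bag.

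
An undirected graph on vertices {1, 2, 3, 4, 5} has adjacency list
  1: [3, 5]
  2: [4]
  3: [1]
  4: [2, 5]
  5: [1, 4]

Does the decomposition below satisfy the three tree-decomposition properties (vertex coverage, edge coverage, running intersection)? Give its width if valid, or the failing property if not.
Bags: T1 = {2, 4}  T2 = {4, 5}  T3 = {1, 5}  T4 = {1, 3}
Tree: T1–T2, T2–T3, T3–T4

Yes; width 1.

Every vertex of G appears in some bag (union = {1, 2, 3, 4, 5}); every edge is covered by a bag; and for each vertex v the set of bags containing v is connected in the bag tree. The decomposition is therefore valid. The largest bag has 2 vertices, so the width is 1.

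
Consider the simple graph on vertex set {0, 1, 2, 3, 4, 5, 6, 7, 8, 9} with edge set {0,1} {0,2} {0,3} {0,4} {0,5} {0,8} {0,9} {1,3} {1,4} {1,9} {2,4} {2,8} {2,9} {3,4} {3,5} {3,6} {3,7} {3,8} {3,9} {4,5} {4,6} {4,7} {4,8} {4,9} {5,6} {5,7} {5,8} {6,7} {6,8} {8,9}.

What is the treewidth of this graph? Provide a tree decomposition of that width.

Treewidth 4.
Bags: B1 = {0, 3, 4, 5, 8}  B2 = {0, 3, 4, 8, 9}  B3 = {3, 4, 5, 6, 8}  B4 = {3, 4, 5, 6, 7}  B5 = {0, 1, 3, 4, 9}  B6 = {0, 2, 4, 8, 9}
Tree: B1–B2, B1–B3, B3–B4, B2–B5, B2–B6

Every bag has size at most 5, so the width is 5 − 1 = 4 and tw(G) ≤ 4. For the lower bound, the 5 vertices {0, 2, 4, 8, 9} are pairwise adjacent, and any tree decomposition puts a clique entirely inside one bag — forcing width ≥ 4. Hence tw(G) = 4 exactly.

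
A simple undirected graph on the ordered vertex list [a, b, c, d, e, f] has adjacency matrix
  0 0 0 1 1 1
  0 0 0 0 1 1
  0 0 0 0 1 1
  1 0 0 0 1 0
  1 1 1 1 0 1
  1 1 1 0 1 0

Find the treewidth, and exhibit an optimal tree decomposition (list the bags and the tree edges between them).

Each bag holds 3 vertices, so the decomposition has width 2, which upper-bounds the treewidth. Conversely, {a, d, e} is a clique of size 3, and the vertices of any clique must share a bag in every tree decomposition; so some bag has ≥ 3 vertices and tw(G) ≥ 2. Hence tw(G) = 2 exactly.

Treewidth 2.
One optimal decomposition is:
Bags: B1 = {c, e, f}  B2 = {a, e, f}  B3 = {b, e, f}  B4 = {a, d, e}
Tree: B1–B2, B2–B3, B2–B4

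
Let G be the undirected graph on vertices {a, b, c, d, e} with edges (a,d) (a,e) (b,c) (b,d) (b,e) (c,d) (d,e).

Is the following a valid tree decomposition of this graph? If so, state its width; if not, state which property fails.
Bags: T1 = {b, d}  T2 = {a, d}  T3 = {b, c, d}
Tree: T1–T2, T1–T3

A tree decomposition must satisfy three properties: every vertex lies in some bag; for every edge, both endpoints lie together in some bag; and for every vertex, the bags containing it form a connected subtree. Here vertex e appears in no bag, so the decomposition is invalid.

No — vertex e appears in no bag.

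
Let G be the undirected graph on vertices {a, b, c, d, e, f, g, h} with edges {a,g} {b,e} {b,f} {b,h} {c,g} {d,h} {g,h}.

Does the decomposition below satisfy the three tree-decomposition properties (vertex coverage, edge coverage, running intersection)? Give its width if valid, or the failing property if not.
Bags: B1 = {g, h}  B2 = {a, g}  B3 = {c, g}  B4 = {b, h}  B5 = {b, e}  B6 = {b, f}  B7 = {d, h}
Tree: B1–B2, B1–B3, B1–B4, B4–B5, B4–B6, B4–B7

Yes; width 1.

Checking the three conditions: (i) the bags cover all of {a, b, c, d, e, f, g, h}; (ii) for each edge, some bag contains both endpoints; (iii) the bags containing any fixed vertex form a subtree. All hold, so the decomposition is valid with width 2 − 1 = 1.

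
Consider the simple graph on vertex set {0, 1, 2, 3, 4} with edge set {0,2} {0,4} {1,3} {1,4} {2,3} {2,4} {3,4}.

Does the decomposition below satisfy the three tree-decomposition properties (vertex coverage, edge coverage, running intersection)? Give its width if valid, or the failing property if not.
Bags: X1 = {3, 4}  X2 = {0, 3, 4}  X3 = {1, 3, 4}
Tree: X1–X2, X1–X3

No — vertex 2 appears in no bag.

A tree decomposition must satisfy three properties: every vertex lies in some bag; for every edge, both endpoints lie together in some bag; and for every vertex, the bags containing it form a connected subtree. Here vertex 2 appears in no bag, so the decomposition is invalid.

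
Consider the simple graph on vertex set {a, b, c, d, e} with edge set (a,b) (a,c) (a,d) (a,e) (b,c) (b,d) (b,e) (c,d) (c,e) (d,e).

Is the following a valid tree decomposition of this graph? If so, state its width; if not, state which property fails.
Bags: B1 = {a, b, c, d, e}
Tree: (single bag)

Every vertex of G appears in some bag (union = {a, b, c, d, e}); every edge is covered by a bag; and for each vertex v the set of bags containing v is connected in the bag tree. The decomposition is therefore valid. The largest bag has 5 vertices, so the width is 4.

Yes; width 4.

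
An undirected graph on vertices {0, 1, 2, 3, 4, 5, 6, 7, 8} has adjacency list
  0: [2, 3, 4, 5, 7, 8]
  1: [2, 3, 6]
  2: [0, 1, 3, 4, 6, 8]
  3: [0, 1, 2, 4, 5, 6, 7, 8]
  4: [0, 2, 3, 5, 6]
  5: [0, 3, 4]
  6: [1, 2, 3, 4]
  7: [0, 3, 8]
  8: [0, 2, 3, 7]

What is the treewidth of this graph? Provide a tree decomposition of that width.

Every bag has size at most 4, so the width is 4 − 1 = 3 and tw(G) ≤ 3. For the lower bound, the 4 vertices {0, 2, 3, 8} are pairwise adjacent, and any tree decomposition puts a clique entirely inside one bag — forcing width ≥ 3. The upper and lower bounds meet at 3, so that is the treewidth.

Treewidth 3.
One optimal decomposition is:
Bags: B1 = {2, 3, 4, 6}  B2 = {0, 2, 3, 4}  B3 = {0, 2, 3, 8}  B4 = {0, 3, 7, 8}  B5 = {1, 2, 3, 6}  B6 = {0, 3, 4, 5}
Tree: B1–B2, B2–B3, B3–B4, B1–B5, B2–B6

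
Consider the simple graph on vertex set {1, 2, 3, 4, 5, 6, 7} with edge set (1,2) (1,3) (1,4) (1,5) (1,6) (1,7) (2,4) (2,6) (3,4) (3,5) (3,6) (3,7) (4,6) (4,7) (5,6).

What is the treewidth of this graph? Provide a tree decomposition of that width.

Every bag has size at most 4, so the width is 4 − 1 = 3 and tw(G) ≤ 3. For the lower bound, the 4 vertices {1, 2, 4, 6} are pairwise adjacent, and any tree decomposition puts a clique entirely inside one bag — forcing width ≥ 3. Hence tw(G) = 3 exactly.

Treewidth 3.
One such decomposition:
Bags: B1 = {1, 3, 4, 6}  B2 = {1, 2, 4, 6}  B3 = {1, 3, 4, 7}  B4 = {1, 3, 5, 6}
Tree: B1–B2, B1–B3, B1–B4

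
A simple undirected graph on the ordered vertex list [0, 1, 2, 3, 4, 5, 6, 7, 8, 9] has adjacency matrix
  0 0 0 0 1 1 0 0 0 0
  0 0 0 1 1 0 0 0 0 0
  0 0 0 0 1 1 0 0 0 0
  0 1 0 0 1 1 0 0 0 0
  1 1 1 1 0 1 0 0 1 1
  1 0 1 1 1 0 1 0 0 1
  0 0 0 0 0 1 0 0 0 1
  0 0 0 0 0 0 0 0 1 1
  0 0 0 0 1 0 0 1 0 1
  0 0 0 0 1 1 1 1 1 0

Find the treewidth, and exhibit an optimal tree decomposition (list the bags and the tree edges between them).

Every bag has size at most 3, so the width is 3 − 1 = 2 and tw(G) ≤ 2. Conversely, {4, 8, 9} is a clique of size 3, and the vertices of any clique must share a bag in every tree decomposition; so some bag has ≥ 3 vertices and tw(G) ≥ 2. The upper and lower bounds meet at 2, so that is the treewidth.

Treewidth 2.
Bags: B1 = {0, 4, 5}  B2 = {4, 5, 9}  B3 = {2, 4, 5}  B4 = {3, 4, 5}  B5 = {1, 3, 4}  B6 = {5, 6, 9}  B7 = {4, 8, 9}  B8 = {7, 8, 9}
Tree: B1–B2, B1–B3, B3–B4, B4–B5, B2–B6, B2–B7, B7–B8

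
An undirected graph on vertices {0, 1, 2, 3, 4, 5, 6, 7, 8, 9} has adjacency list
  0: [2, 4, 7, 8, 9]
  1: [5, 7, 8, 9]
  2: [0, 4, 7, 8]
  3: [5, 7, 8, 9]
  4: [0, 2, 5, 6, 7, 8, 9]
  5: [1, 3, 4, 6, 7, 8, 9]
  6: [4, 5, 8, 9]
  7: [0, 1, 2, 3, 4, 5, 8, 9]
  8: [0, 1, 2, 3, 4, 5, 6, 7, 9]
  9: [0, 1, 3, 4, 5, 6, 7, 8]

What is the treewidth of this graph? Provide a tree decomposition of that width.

Each bag holds 5 vertices, so the decomposition has width 4, which upper-bounds the treewidth. Conversely, {4, 5, 6, 8, 9} is a clique of size 5, and the vertices of any clique must share a bag in every tree decomposition; so some bag has ≥ 5 vertices and tw(G) ≥ 4. Hence tw(G) = 4 exactly.

Treewidth 4.
One optimal decomposition is:
Bags: B1 = {4, 5, 7, 8, 9}  B2 = {1, 5, 7, 8, 9}  B3 = {4, 5, 6, 8, 9}  B4 = {0, 4, 7, 8, 9}  B5 = {3, 5, 7, 8, 9}  B6 = {0, 2, 4, 7, 8}
Tree: B1–B2, B1–B3, B1–B4, B1–B5, B4–B6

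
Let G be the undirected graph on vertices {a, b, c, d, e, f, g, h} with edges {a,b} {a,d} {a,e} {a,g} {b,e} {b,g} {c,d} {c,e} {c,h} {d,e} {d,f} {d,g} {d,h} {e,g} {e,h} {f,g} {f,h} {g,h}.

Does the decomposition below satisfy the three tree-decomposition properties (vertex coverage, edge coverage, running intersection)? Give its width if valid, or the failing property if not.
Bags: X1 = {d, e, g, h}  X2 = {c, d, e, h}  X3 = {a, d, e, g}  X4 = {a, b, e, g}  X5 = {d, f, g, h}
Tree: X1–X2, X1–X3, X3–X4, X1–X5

Yes; width 3.

Vertex coverage: the bags together contain {a, b, c, d, e, f, g, h}, the full vertex set. Edge coverage: each edge of G has both endpoints in at least one bag. Running intersection: for every vertex, the bags containing it form a connected subtree. All three properties hold, so this is a valid tree decomposition of width max|bag| − 1 = 3, and hence tw(G) ≤ 3.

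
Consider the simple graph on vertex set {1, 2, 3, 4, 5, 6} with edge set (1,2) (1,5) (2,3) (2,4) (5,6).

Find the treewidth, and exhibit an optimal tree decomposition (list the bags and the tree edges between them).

Treewidth 1.
Bags: B1 = {1, 5}  B2 = {1, 2}  B3 = {5, 6}  B4 = {2, 4}  B5 = {2, 3}
Tree: B1–B2, B1–B3, B2–B4, B2–B5

Every bag has size at most 2, so the width is 2 − 1 = 1 and tw(G) ≤ 1. G has an edge, so its treewidth is at least 1. Therefore the treewidth is 1.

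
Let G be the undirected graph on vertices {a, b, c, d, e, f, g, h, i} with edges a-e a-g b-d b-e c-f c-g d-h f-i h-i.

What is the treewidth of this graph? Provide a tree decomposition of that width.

Each bag holds 3 vertices, so the decomposition has width 2, which upper-bounds the treewidth. For the lower bound, G contains the cycle i–f–c–g–a–e–b–d–h–i, so G is not a forest; only forests have treewidth ≤ 1, hence tw(G) ≥ 2. Combining the bounds, tw(G) = 2.

Treewidth 2.
One such decomposition:
Bags: B1 = {c, f, i}  B2 = {c, g, i}  B3 = {a, g, i}  B4 = {a, e, i}  B5 = {b, e, i}  B6 = {b, d, i}  B7 = {d, h, i}
Tree: B1–B2, B2–B3, B3–B4, B4–B5, B5–B6, B6–B7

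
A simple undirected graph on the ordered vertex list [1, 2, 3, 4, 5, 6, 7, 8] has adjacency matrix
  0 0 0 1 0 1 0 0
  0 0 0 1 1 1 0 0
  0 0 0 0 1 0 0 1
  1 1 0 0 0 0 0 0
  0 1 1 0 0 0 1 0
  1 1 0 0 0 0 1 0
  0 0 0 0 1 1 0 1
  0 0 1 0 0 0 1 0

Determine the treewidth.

A width-2 tree decomposition is:
Bags: B1 = {1, 2, 4}  B2 = {1, 2, 6}  B3 = {2, 5, 6}  B4 = {5, 6, 7}  B5 = {3, 5, 7}  B6 = {3, 7, 8}
Tree: B1–B2, B2–B3, B3–B4, B4–B5, B5–B6
The largest bag has 3 vertices, giving width 2; this decomposition certifies tw(G) ≤ 2. For the lower bound, G contains the cycle 4–1–6–2–4, so G is not a forest; only forests have treewidth ≤ 1, hence tw(G) ≥ 2. The upper and lower bounds meet at 2, so that is the treewidth.

2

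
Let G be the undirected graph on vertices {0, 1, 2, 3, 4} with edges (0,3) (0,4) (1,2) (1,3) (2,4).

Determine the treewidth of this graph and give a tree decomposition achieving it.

The largest bag has 3 vertices, giving width 2; this decomposition certifies tw(G) ≤ 2. For the lower bound, G contains the cycle 2–4–0–3–1–2, so G is not a forest; only forests have treewidth ≤ 1, hence tw(G) ≥ 2. Hence tw(G) = 2 exactly.

Treewidth 2.
One such decomposition:
Bags: B1 = {0, 2, 4}  B2 = {0, 2, 3}  B3 = {1, 2, 3}
Tree: B1–B2, B2–B3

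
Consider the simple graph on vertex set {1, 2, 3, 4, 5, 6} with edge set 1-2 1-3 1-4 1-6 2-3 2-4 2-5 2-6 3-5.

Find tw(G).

A width-2 tree decomposition is:
Bags: B1 = {1, 2, 3}  B2 = {2, 3, 5}  B3 = {1, 2, 4}  B4 = {1, 2, 6}
Tree: B1–B2, B1–B3, B3–B4
Every bag has size at most 3, so the width is 3 − 1 = 2 and tw(G) ≤ 2. For the lower bound, the 3 vertices {1, 2, 3} are pairwise adjacent, and any tree decomposition puts a clique entirely inside one bag — forcing width ≥ 2. Therefore the treewidth is 2.

2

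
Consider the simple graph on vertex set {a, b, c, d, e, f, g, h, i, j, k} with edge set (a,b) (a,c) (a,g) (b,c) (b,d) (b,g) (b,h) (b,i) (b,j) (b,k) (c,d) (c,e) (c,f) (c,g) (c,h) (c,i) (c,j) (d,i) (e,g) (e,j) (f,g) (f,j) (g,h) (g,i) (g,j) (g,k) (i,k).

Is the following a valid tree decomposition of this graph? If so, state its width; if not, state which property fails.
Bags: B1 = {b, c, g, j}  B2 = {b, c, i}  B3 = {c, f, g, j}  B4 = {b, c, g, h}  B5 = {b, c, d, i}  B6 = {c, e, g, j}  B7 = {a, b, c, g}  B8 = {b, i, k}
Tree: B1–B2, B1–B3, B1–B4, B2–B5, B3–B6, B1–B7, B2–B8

No — edge (g,i) lies in no bag.

A tree decomposition must satisfy three properties: every vertex lies in some bag; for every edge, both endpoints lie together in some bag; and for every vertex, the bags containing it form a connected subtree. Here edge (g,i) lies in no bag, so the decomposition is invalid.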